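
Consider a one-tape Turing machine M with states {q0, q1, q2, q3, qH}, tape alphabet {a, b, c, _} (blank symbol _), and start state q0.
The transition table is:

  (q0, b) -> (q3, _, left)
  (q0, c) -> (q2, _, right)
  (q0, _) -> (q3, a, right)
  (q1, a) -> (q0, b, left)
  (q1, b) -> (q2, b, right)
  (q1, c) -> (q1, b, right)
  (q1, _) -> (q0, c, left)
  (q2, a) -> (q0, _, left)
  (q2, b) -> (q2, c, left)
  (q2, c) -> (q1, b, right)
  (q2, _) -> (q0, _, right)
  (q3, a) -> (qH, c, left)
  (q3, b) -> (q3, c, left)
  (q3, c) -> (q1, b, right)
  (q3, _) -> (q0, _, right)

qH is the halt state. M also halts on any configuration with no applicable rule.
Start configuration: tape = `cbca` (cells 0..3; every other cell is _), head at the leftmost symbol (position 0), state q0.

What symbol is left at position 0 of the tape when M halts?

_

state=q0 head=0 tape=[c]bca   (q0,c)→(q2,_,right)
state=q2 head=1 tape=_[b]ca   (q2,b)→(q2,c,left)
state=q2 head=0 tape=[_]cca   (q2,_)→(q0,_,right)
state=q0 head=1 tape=_[c]ca   (q0,c)→(q2,_,right)
state=q2 head=2 tape=__[c]a   (q2,c)→(q1,b,right)
state=q1 head=3 tape=__b[a]   (q1,a)→(q0,b,left)
state=q0 head=2 tape=__[b]b   (q0,b)→(q3,_,left)
state=q3 head=1 tape=_[_]_b   (q3,_)→(q0,_,right)
state=q0 head=2 tape=__[_]b   (q0,_)→(q3,a,right)
state=q3 head=3 tape=__a[b]   (q3,b)→(q3,c,left)
state=q3 head=2 tape=__[a]c   (q3,a)→(qH,c,left)
state=qH head=1 tape=_[_]cc
Cell 0 holds _ when M halts.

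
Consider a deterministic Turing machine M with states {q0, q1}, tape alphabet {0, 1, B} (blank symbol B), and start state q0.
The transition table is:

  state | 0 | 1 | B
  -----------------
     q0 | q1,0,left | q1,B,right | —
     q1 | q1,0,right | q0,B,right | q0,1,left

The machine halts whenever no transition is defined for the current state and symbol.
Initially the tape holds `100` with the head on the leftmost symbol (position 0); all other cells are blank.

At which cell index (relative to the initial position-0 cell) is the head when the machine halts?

state=q0 head=0 tape=[1]00BB   (q0,1)→(q1,B,right)
state=q1 head=1 tape=B[0]0BB   (q1,0)→(q1,0,right)
state=q1 head=2 tape=B0[0]BB   (q1,0)→(q1,0,right)
state=q1 head=3 tape=B00[B]B   (q1,B)→(q0,1,left)
state=q0 head=2 tape=B0[0]1B   (q0,0)→(q1,0,left)
state=q1 head=1 tape=B[0]01B   (q1,0)→(q1,0,right)
state=q1 head=2 tape=B0[0]1B   (q1,0)→(q1,0,right)
state=q1 head=3 tape=B00[1]B   (q1,1)→(q0,B,right)
state=q0 head=4 tape=B00B[B]
At halt the head is at cell 4.

4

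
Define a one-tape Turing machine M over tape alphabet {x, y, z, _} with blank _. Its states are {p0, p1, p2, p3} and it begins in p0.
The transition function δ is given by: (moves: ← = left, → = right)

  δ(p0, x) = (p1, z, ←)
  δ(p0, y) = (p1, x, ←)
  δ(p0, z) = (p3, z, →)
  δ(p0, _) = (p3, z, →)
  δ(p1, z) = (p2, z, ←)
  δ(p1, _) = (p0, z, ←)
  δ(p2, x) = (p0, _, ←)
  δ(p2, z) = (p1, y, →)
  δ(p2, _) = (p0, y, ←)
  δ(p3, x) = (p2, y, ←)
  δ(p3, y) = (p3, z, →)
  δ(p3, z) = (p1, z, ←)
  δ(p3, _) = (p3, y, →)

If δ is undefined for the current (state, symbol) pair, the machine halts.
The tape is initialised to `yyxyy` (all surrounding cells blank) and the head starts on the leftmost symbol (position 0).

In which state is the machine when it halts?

state=p0 head=0 tape=____[y]yxyy   (p0,y)→(p1,x,←)
state=p1 head=-1 tape=___[_]xyxyy   (p1,_)→(p0,z,←)
state=p0 head=-2 tape=__[_]zxyxyy   (p0,_)→(p3,z,→)
state=p3 head=-1 tape=__z[z]xyxyy   (p3,z)→(p1,z,←)
state=p1 head=-2 tape=__[z]zxyxyy   (p1,z)→(p2,z,←)
state=p2 head=-3 tape=_[_]zzxyxyy   (p2,_)→(p0,y,←)
state=p0 head=-4 tape=[_]yzzxyxyy   (p0,_)→(p3,z,→)
state=p3 head=-3 tape=z[y]zzxyxyy   (p3,y)→(p3,z,→)
state=p3 head=-2 tape=zz[z]zxyxyy   (p3,z)→(p1,z,←)
state=p1 head=-3 tape=z[z]zzxyxyy   (p1,z)→(p2,z,←)
state=p2 head=-4 tape=[z]zzzxyxyy   (p2,z)→(p1,y,→)
state=p1 head=-3 tape=y[z]zzxyxyy   (p1,z)→(p2,z,←)
state=p2 head=-4 tape=[y]zzzxyxyy
No transition is defined for (p2, y); M halts in state p2.

p2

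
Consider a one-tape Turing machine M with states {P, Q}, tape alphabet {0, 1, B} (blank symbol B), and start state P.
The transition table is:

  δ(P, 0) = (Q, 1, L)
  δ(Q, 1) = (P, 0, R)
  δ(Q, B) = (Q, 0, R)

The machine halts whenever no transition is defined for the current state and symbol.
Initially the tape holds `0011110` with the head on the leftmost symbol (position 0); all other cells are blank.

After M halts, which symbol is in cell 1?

P | B[0]011110   read 0 → write 1, move L, go to Q
Q | [B]1011110   read B → write 0, move R, go to Q
Q | 0[1]011110   read 1 → write 0, move R, go to P
P | 00[0]11110   read 0 → write 1, move L, go to Q
Q | 0[0]111110
Cell 1 holds 1 when M halts.

1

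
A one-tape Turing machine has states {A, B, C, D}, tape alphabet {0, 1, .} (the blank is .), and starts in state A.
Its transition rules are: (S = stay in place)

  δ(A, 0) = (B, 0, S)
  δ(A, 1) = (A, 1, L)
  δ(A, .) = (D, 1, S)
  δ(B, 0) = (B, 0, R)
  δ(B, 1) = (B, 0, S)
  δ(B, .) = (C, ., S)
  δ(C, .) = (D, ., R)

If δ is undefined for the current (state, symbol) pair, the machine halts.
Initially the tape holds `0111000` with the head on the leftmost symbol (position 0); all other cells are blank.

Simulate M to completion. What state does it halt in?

state=A head=0 tape=[0]111000..   (A,0)→(B,0,S)
state=B head=0 tape=[0]111000..   (B,0)→(B,0,R)
state=B head=1 tape=0[1]11000..   (B,1)→(B,0,S)
state=B head=1 tape=0[0]11000..   (B,0)→(B,0,R)
state=B head=2 tape=00[1]1000..   (B,1)→(B,0,S)
state=B head=2 tape=00[0]1000..   (B,0)→(B,0,R)
state=B head=3 tape=000[1]000..   (B,1)→(B,0,S)
state=B head=3 tape=000[0]000..   (B,0)→(B,0,R)
state=B head=4 tape=0000[0]00..   (B,0)→(B,0,R)
state=B head=5 tape=00000[0]0..   (B,0)→(B,0,R)
state=B head=6 tape=000000[0]..   (B,0)→(B,0,R)
state=B head=7 tape=0000000[.].   (B,.)→(C,.,S)
state=C head=7 tape=0000000[.].   (C,.)→(D,.,R)
state=D head=8 tape=0000000.[.]
No transition is defined for (D, .); M halts in state D.

D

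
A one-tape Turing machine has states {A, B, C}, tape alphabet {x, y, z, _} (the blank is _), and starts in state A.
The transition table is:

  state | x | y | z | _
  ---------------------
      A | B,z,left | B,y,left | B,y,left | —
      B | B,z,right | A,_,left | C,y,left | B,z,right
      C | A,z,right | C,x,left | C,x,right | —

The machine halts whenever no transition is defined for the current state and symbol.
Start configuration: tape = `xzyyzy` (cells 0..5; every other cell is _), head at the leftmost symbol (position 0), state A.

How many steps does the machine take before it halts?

A | __[x]zyyzy   read x → write z, move left, go to B
B | _[_]zzyyzy   read _ → write z, move right, go to B
B | _z[z]zyyzy   read z → write y, move left, go to C
C | _[z]yzyyzy   read z → write x, move right, go to C
C | _x[y]zyyzy   read y → write x, move left, go to C
C | _[x]xzyyzy   read x → write z, move right, go to A
A | _z[x]zyyzy   read x → write z, move left, go to B
B | _[z]zzyyzy   read z → write y, move left, go to C
C | [_]yzzyyzy
M halts after 8 transitions.

8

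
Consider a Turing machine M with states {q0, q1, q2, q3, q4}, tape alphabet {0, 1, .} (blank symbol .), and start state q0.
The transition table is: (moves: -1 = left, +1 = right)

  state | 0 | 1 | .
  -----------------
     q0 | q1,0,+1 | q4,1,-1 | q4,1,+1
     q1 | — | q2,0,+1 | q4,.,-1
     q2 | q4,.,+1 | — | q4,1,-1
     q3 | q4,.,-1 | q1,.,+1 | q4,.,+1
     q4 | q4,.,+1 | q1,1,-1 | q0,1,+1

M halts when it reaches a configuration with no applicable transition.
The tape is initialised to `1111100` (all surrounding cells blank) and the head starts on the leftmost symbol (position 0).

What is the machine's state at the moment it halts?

q0 | ...[1]111100   read 1 → write 1, move -1, go to q4
q4 | ..[.]1111100   read . → write 1, move +1, go to q0
q0 | ..1[1]111100   read 1 → write 1, move -1, go to q4
q4 | ..[1]1111100   read 1 → write 1, move -1, go to q1
q1 | .[.]11111100   read . → write ., move -1, go to q4
q4 | [.].11111100   read . → write 1, move +1, go to q0
q0 | 1[.]11111100   read . → write 1, move +1, go to q4
q4 | 11[1]1111100   read 1 → write 1, move -1, go to q1
q1 | 1[1]11111100   read 1 → write 0, move +1, go to q2
q2 | 10[1]1111100
No transition is defined for (q2, 1); M halts in state q2.

q2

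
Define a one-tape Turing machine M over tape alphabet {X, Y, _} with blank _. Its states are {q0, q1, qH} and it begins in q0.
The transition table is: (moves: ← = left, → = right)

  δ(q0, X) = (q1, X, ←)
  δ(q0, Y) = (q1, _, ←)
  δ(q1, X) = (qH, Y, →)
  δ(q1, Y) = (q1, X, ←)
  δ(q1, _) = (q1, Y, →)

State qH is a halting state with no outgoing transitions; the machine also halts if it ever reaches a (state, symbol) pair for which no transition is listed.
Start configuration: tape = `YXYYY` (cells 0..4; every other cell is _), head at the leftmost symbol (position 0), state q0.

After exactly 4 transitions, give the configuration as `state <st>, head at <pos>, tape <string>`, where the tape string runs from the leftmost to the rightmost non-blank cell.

q0 | _[Y]XYYY   read Y → write _, move ←, go to q1
q1 | [_]_XYYY   read _ → write Y, move →, go to q1
q1 | Y[_]XYYY   read _ → write Y, move →, go to q1
q1 | YY[X]YYY   read X → write Y, move →, go to qH
qH | YYY[Y]YY
After 4 steps: state qH, head at 2, tape YYYYYY.

state qH, head at 2, tape YYYYYY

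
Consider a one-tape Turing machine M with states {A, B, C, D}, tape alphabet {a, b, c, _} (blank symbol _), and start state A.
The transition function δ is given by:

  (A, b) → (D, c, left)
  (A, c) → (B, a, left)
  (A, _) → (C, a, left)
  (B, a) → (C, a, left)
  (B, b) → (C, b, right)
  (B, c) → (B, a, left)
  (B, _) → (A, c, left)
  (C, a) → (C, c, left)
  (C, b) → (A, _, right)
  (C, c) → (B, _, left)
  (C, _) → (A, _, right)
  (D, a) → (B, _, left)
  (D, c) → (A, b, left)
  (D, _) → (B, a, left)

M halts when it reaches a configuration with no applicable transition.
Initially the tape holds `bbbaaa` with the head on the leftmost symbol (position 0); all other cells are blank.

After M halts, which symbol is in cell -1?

a

A | ____[b]bbaaa   read b → write c, move left, go to D
D | ___[_]cbbaaa   read _ → write a, move left, go to B
B | __[_]acbbaaa   read _ → write c, move left, go to A
A | _[_]cacbbaaa   read _ → write a, move left, go to C
C | [_]acacbbaaa   read _ → write _, move right, go to A
A | _[a]cacbbaaa
Cell -1 holds a when M halts.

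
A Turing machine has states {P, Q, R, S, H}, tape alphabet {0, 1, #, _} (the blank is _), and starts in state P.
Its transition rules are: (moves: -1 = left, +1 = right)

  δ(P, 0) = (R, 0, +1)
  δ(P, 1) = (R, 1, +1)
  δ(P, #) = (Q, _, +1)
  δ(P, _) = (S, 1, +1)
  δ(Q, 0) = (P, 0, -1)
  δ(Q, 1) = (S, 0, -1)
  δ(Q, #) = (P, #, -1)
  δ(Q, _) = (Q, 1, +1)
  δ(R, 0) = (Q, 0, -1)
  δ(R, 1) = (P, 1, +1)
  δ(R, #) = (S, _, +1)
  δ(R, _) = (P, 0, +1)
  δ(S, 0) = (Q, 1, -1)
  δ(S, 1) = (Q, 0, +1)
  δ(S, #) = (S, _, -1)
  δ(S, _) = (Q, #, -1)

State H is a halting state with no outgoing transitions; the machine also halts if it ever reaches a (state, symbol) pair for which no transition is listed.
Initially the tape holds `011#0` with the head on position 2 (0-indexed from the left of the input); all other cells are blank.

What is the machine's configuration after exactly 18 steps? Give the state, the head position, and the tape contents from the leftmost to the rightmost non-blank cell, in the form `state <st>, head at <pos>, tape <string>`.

state P, head at 0, tape 00000

P | 01[1]#0   read 1 → write 1, move +1, go to R
R | 011[#]0   read # → write _, move +1, go to S
S | 011_[0]   read 0 → write 1, move -1, go to Q
Q | 011[_]1   read _ → write 1, move +1, go to Q
Q | 0111[1]   read 1 → write 0, move -1, go to S
S | 011[1]0   read 1 → write 0, move +1, go to Q
Q | 0110[0]   read 0 → write 0, move -1, go to P
P | 011[0]0   read 0 → write 0, move +1, go to R
R | 0110[0]   read 0 → write 0, move -1, go to Q
Q | 011[0]0   read 0 → write 0, move -1, go to P
P | 01[1]00   read 1 → write 1, move +1, go to R
R | 011[0]0   read 0 → write 0, move -1, go to Q
Q | 01[1]00   read 1 → write 0, move -1, go to S
S | 0[1]000   read 1 → write 0, move +1, go to Q
Q | 00[0]00   read 0 → write 0, move -1, go to P
P | 0[0]000   read 0 → write 0, move +1, go to R
R | 00[0]00   read 0 → write 0, move -1, go to Q
Q | 0[0]000   read 0 → write 0, move -1, go to P
P | [0]0000
After 18 steps: state P, head at 0, tape 00000.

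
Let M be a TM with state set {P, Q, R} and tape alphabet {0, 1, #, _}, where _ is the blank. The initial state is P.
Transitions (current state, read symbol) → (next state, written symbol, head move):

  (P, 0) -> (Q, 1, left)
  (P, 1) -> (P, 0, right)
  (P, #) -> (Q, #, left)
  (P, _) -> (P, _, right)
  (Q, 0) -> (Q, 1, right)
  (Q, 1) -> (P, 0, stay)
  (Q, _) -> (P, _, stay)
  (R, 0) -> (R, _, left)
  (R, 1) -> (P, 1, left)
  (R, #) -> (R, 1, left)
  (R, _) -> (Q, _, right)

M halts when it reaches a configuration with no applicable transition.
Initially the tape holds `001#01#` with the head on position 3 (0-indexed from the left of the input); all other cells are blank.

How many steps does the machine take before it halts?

20

state=P head=3 tape=_001[#]01#   (P,#)→(Q,#,left)
state=Q head=2 tape=_00[1]#01#   (Q,1)→(P,0,stay)
state=P head=2 tape=_00[0]#01#   (P,0)→(Q,1,left)
state=Q head=1 tape=_0[0]1#01#   (Q,0)→(Q,1,right)
state=Q head=2 tape=_01[1]#01#   (Q,1)→(P,0,stay)
state=P head=2 tape=_01[0]#01#   (P,0)→(Q,1,left)
state=Q head=1 tape=_0[1]1#01#   (Q,1)→(P,0,stay)
state=P head=1 tape=_0[0]1#01#   (P,0)→(Q,1,left)
state=Q head=0 tape=_[0]11#01#   (Q,0)→(Q,1,right)
state=Q head=1 tape=_1[1]1#01#   (Q,1)→(P,0,stay)
state=P head=1 tape=_1[0]1#01#   (P,0)→(Q,1,left)
state=Q head=0 tape=_[1]11#01#   (Q,1)→(P,0,stay)
state=P head=0 tape=_[0]11#01#   (P,0)→(Q,1,left)
state=Q head=-1 tape=[_]111#01#   (Q,_)→(P,_,stay)
state=P head=-1 tape=[_]111#01#   (P,_)→(P,_,right)
state=P head=0 tape=_[1]11#01#   (P,1)→(P,0,right)
state=P head=1 tape=_0[1]1#01#   (P,1)→(P,0,right)
state=P head=2 tape=_00[1]#01#   (P,1)→(P,0,right)
state=P head=3 tape=_000[#]01#   (P,#)→(Q,#,left)
state=Q head=2 tape=_00[0]#01#   (Q,0)→(Q,1,right)
state=Q head=3 tape=_001[#]01#
M halts after 20 transitions.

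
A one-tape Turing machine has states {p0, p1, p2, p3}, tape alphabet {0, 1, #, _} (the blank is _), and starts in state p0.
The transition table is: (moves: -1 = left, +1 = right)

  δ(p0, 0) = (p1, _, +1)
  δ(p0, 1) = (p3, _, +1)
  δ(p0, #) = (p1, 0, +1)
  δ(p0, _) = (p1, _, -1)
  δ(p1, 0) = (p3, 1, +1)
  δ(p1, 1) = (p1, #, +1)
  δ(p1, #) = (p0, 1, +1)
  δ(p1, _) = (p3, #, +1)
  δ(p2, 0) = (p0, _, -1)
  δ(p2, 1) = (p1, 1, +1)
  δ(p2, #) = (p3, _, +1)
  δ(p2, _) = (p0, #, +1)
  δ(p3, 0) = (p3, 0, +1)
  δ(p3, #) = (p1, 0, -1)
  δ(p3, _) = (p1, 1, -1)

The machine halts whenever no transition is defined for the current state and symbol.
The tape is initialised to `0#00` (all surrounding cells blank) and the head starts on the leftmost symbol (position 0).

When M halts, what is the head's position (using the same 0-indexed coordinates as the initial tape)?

7

state=p0 head=0 tape=[0]#00____   (p0,0)→(p1,_,+1)
state=p1 head=1 tape=_[#]00____   (p1,#)→(p0,1,+1)
state=p0 head=2 tape=_1[0]0____   (p0,0)→(p1,_,+1)
state=p1 head=3 tape=_1_[0]____   (p1,0)→(p3,1,+1)
state=p3 head=4 tape=_1_1[_]___   (p3,_)→(p1,1,-1)
state=p1 head=3 tape=_1_[1]1___   (p1,1)→(p1,#,+1)
state=p1 head=4 tape=_1_#[1]___   (p1,1)→(p1,#,+1)
state=p1 head=5 tape=_1_##[_]__   (p1,_)→(p3,#,+1)
state=p3 head=6 tape=_1_###[_]_   (p3,_)→(p1,1,-1)
state=p1 head=5 tape=_1_##[#]1_   (p1,#)→(p0,1,+1)
state=p0 head=6 tape=_1_##1[1]_   (p0,1)→(p3,_,+1)
state=p3 head=7 tape=_1_##1_[_]   (p3,_)→(p1,1,-1)
state=p1 head=6 tape=_1_##1[_]1   (p1,_)→(p3,#,+1)
state=p3 head=7 tape=_1_##1#[1]
At halt the head is at cell 7.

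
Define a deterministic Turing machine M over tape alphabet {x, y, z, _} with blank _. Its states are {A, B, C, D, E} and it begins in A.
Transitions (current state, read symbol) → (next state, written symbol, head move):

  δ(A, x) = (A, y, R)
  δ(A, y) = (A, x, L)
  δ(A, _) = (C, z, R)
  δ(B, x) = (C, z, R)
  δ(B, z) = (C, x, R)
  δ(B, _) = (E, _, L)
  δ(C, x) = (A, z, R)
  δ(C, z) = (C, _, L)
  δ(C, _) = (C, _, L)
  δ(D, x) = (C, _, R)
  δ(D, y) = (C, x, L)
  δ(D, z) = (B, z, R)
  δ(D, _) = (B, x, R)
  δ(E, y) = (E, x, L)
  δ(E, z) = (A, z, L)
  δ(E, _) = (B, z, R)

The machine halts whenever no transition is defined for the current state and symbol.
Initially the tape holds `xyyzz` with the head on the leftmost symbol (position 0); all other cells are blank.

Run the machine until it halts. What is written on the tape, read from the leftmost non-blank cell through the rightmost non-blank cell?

A | _[x]yyzz   read x → write y, move R, go to A
A | _y[y]yzz   read y → write x, move L, go to A
A | _[y]xyzz   read y → write x, move L, go to A
A | [_]xxyzz   read _ → write z, move R, go to C
C | z[x]xyzz   read x → write z, move R, go to A
A | zz[x]yzz   read x → write y, move R, go to A
A | zzy[y]zz   read y → write x, move L, go to A
A | zz[y]xzz   read y → write x, move L, go to A
A | z[z]xxzz
The non-blank tape span at halt is zzxxzz.

zzxxzz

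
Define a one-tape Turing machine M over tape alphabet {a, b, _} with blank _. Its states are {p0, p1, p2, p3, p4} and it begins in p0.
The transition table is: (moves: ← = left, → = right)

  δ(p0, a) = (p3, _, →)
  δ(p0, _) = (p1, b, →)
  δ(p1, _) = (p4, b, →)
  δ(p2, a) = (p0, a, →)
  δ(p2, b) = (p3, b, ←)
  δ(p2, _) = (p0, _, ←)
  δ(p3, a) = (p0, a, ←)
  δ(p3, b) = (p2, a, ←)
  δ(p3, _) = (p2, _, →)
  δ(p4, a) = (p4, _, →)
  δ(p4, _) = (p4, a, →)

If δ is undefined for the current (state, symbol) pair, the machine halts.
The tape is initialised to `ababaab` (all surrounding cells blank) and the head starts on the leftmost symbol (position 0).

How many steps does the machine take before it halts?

7

p0 | _[a]babaab   read a → write _, move →, go to p3
p3 | __[b]abaab   read b → write a, move ←, go to p2
p2 | _[_]aabaab   read _ → write _, move ←, go to p0
p0 | [_]_aabaab   read _ → write b, move →, go to p1
p1 | b[_]aabaab   read _ → write b, move →, go to p4
p4 | bb[a]abaab   read a → write _, move →, go to p4
p4 | bb_[a]baab   read a → write _, move →, go to p4
p4 | bb__[b]aab
M halts after 7 transitions.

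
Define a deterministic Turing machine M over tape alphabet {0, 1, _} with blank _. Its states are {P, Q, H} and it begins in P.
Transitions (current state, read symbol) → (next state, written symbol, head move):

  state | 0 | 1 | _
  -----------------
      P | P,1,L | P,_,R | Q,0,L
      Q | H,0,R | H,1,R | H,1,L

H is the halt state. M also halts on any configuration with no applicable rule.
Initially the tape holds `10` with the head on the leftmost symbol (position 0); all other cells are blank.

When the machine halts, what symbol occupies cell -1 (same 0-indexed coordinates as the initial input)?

1

P | __[1]0   read 1 → write _, move R, go to P
P | ___[0]   read 0 → write 1, move L, go to P
P | __[_]1   read _ → write 0, move L, go to Q
Q | _[_]01   read _ → write 1, move L, go to H
H | [_]101
Cell -1 holds 1 when M halts.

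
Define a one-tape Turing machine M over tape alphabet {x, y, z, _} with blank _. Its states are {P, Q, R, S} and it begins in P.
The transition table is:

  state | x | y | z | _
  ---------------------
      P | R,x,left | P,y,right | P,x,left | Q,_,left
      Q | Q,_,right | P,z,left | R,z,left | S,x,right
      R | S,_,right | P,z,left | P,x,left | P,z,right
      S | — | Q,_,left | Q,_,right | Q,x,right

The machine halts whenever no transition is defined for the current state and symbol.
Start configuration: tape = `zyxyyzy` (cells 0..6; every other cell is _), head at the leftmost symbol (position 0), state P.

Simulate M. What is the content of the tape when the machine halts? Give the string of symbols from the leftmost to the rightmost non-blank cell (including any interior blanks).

state=P head=0 tape=__[z]yxyyzy   (P,z)→(P,x,left)
state=P head=-1 tape=_[_]xyxyyzy   (P,_)→(Q,_,left)
state=Q head=-2 tape=[_]_xyxyyzy   (Q,_)→(S,x,right)
state=S head=-1 tape=x[_]xyxyyzy   (S,_)→(Q,x,right)
state=Q head=0 tape=xx[x]yxyyzy   (Q,x)→(Q,_,right)
state=Q head=1 tape=xx_[y]xyyzy   (Q,y)→(P,z,left)
state=P head=0 tape=xx[_]zxyyzy   (P,_)→(Q,_,left)
state=Q head=-1 tape=x[x]_zxyyzy   (Q,x)→(Q,_,right)
state=Q head=0 tape=x_[_]zxyyzy   (Q,_)→(S,x,right)
state=S head=1 tape=x_x[z]xyyzy   (S,z)→(Q,_,right)
state=Q head=2 tape=x_x_[x]yyzy   (Q,x)→(Q,_,right)
state=Q head=3 tape=x_x__[y]yzy   (Q,y)→(P,z,left)
state=P head=2 tape=x_x_[_]zyzy   (P,_)→(Q,_,left)
state=Q head=1 tape=x_x[_]_zyzy   (Q,_)→(S,x,right)
state=S head=2 tape=x_xx[_]zyzy   (S,_)→(Q,x,right)
state=Q head=3 tape=x_xxx[z]yzy   (Q,z)→(R,z,left)
state=R head=2 tape=x_xx[x]zyzy   (R,x)→(S,_,right)
state=S head=3 tape=x_xx_[z]yzy   (S,z)→(Q,_,right)
state=Q head=4 tape=x_xx__[y]zy   (Q,y)→(P,z,left)
state=P head=3 tape=x_xx_[_]zzy   (P,_)→(Q,_,left)
state=Q head=2 tape=x_xx[_]_zzy   (Q,_)→(S,x,right)
state=S head=3 tape=x_xxx[_]zzy   (S,_)→(Q,x,right)
state=Q head=4 tape=x_xxxx[z]zy   (Q,z)→(R,z,left)
state=R head=3 tape=x_xxx[x]zzy   (R,x)→(S,_,right)
state=S head=4 tape=x_xxx_[z]zy   (S,z)→(Q,_,right)
state=Q head=5 tape=x_xxx__[z]y   (Q,z)→(R,z,left)
state=R head=4 tape=x_xxx_[_]zy   (R,_)→(P,z,right)
state=P head=5 tape=x_xxx_z[z]y   (P,z)→(P,x,left)
state=P head=4 tape=x_xxx_[z]xy   (P,z)→(P,x,left)
state=P head=3 tape=x_xxx[_]xxy   (P,_)→(Q,_,left)
state=Q head=2 tape=x_xx[x]_xxy   (Q,x)→(Q,_,right)
state=Q head=3 tape=x_xx_[_]xxy   (Q,_)→(S,x,right)
state=S head=4 tape=x_xx_x[x]xy
The non-blank tape span at halt is x_xx_xxxy.

x_xx_xxxy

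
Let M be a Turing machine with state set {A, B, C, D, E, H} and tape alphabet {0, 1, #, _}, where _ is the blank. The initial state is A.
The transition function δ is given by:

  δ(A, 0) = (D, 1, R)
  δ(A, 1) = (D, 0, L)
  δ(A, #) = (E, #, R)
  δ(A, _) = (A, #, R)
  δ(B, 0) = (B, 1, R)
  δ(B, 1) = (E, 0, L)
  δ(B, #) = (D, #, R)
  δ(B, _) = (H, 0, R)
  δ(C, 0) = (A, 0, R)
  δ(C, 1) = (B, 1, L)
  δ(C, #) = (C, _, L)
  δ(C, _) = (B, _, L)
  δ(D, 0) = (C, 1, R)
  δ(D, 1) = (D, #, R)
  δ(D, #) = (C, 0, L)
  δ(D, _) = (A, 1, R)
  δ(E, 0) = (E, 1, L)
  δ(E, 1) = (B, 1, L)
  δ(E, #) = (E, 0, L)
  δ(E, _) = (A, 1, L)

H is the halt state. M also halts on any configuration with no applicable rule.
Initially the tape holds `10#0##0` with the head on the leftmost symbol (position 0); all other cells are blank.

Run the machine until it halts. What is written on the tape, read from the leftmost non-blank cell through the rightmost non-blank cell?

A | __[1]0#0##0   read 1 → write 0, move L, go to D
D | _[_]00#0##0   read _ → write 1, move R, go to A
A | _1[0]0#0##0   read 0 → write 1, move R, go to D
D | _11[0]#0##0   read 0 → write 1, move R, go to C
C | _111[#]0##0   read # → write _, move L, go to C
C | _11[1]_0##0   read 1 → write 1, move L, go to B
B | _1[1]1_0##0   read 1 → write 0, move L, go to E
E | _[1]01_0##0   read 1 → write 1, move L, go to B
B | [_]101_0##0   read _ → write 0, move R, go to H
H | 0[1]01_0##0
The non-blank tape span at halt is 0101_0##0.

0101_0##0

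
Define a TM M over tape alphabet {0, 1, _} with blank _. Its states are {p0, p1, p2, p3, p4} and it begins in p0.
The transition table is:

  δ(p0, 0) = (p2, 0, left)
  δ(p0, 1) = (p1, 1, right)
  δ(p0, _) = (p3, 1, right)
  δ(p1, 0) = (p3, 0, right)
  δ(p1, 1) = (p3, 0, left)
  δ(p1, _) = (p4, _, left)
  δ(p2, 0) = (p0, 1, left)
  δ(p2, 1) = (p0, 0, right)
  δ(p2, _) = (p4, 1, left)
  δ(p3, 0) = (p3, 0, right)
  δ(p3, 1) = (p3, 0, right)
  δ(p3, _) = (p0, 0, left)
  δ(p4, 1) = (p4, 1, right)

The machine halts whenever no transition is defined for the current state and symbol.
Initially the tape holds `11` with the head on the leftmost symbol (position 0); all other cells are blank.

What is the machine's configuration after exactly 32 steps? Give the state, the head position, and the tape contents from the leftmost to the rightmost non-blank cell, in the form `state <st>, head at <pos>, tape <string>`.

state p2, head at -2, tape 0010100

state=p0 head=0 tape=__[1]1___   (p0,1)→(p1,1,right)
state=p1 head=1 tape=__1[1]___   (p1,1)→(p3,0,left)
state=p3 head=0 tape=__[1]0___   (p3,1)→(p3,0,right)
state=p3 head=1 tape=__0[0]___   (p3,0)→(p3,0,right)
state=p3 head=2 tape=__00[_]__   (p3,_)→(p0,0,left)
state=p0 head=1 tape=__0[0]0__   (p0,0)→(p2,0,left)
state=p2 head=0 tape=__[0]00__   (p2,0)→(p0,1,left)
state=p0 head=-1 tape=_[_]100__   (p0,_)→(p3,1,right)
state=p3 head=0 tape=_1[1]00__   (p3,1)→(p3,0,right)
state=p3 head=1 tape=_10[0]0__   (p3,0)→(p3,0,right)
state=p3 head=2 tape=_100[0]__   (p3,0)→(p3,0,right)
state=p3 head=3 tape=_1000[_]_   (p3,_)→(p0,0,left)
state=p0 head=2 tape=_100[0]0_   (p0,0)→(p2,0,left)
state=p2 head=1 tape=_10[0]00_   (p2,0)→(p0,1,left)
state=p0 head=0 tape=_1[0]100_   (p0,0)→(p2,0,left)
state=p2 head=-1 tape=_[1]0100_   (p2,1)→(p0,0,right)
state=p0 head=0 tape=_0[0]100_   (p0,0)→(p2,0,left)
state=p2 head=-1 tape=_[0]0100_   (p2,0)→(p0,1,left)
state=p0 head=-2 tape=[_]10100_   (p0,_)→(p3,1,right)
state=p3 head=-1 tape=1[1]0100_   (p3,1)→(p3,0,right)
state=p3 head=0 tape=10[0]100_   (p3,0)→(p3,0,right)
state=p3 head=1 tape=100[1]00_   (p3,1)→(p3,0,right)
state=p3 head=2 tape=1000[0]0_   (p3,0)→(p3,0,right)
state=p3 head=3 tape=10000[0]_   (p3,0)→(p3,0,right)
state=p3 head=4 tape=100000[_]   (p3,_)→(p0,0,left)
state=p0 head=3 tape=10000[0]0   (p0,0)→(p2,0,left)
state=p2 head=2 tape=1000[0]00   (p2,0)→(p0,1,left)
state=p0 head=1 tape=100[0]100   (p0,0)→(p2,0,left)
state=p2 head=0 tape=10[0]0100   (p2,0)→(p0,1,left)
state=p0 head=-1 tape=1[0]10100   (p0,0)→(p2,0,left)
state=p2 head=-2 tape=[1]010100   (p2,1)→(p0,0,right)
state=p0 head=-1 tape=0[0]10100   (p0,0)→(p2,0,left)
state=p2 head=-2 tape=[0]010100
After 32 steps: state p2, head at -2, tape 0010100.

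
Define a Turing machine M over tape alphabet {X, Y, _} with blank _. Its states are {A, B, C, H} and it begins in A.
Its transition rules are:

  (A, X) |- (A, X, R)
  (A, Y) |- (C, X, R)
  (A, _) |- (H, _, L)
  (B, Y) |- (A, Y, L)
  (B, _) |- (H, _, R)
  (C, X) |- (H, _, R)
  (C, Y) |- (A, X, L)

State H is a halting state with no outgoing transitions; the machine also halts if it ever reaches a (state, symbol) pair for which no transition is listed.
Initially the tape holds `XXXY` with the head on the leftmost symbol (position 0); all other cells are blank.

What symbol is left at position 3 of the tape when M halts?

A | [X]XXY_   read X → write X, move R, go to A
A | X[X]XY_   read X → write X, move R, go to A
A | XX[X]Y_   read X → write X, move R, go to A
A | XXX[Y]_   read Y → write X, move R, go to C
C | XXXX[_]
Cell 3 holds X when M halts.

X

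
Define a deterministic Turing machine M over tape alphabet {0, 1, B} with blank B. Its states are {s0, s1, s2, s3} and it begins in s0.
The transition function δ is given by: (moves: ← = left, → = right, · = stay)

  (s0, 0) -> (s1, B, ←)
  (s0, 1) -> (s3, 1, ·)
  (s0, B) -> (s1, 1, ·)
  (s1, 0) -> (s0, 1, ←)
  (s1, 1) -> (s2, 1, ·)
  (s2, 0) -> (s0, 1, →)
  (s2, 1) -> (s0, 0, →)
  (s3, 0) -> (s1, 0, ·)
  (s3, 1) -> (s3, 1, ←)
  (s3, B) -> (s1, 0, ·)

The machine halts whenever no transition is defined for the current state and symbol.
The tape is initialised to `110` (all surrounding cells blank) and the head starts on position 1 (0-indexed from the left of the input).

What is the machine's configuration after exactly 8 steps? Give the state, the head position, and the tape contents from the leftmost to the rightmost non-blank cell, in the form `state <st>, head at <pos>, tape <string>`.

state s0, head at -1, tape 01110

s0 | BB1[1]0   read 1 → write 1, move ·, go to s3
s3 | BB1[1]0   read 1 → write 1, move ←, go to s3
s3 | BB[1]10   read 1 → write 1, move ←, go to s3
s3 | B[B]110   read B → write 0, move ·, go to s1
s1 | B[0]110   read 0 → write 1, move ←, go to s0
s0 | [B]1110   read B → write 1, move ·, go to s1
s1 | [1]1110   read 1 → write 1, move ·, go to s2
s2 | [1]1110   read 1 → write 0, move →, go to s0
s0 | 0[1]110
After 8 steps: state s0, head at -1, tape 01110.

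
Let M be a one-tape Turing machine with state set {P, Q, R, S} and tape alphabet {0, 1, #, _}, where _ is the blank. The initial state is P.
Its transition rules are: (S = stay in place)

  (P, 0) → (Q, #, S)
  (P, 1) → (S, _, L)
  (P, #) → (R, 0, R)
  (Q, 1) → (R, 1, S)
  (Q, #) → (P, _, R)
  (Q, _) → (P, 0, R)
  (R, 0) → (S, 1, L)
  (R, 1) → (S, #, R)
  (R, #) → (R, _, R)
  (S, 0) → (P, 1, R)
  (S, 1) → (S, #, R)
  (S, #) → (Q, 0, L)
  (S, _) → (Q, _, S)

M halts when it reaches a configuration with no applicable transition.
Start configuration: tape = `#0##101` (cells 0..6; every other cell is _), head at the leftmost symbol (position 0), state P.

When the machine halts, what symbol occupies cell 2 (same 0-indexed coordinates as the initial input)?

state=P head=0 tape=[#]0##101_   (P,#)→(R,0,R)
state=R head=1 tape=0[0]##101_   (R,0)→(S,1,L)
state=S head=0 tape=[0]1##101_   (S,0)→(P,1,R)
state=P head=1 tape=1[1]##101_   (P,1)→(S,_,L)
state=S head=0 tape=[1]_##101_   (S,1)→(S,#,R)
state=S head=1 tape=#[_]##101_   (S,_)→(Q,_,S)
state=Q head=1 tape=#[_]##101_   (Q,_)→(P,0,R)
state=P head=2 tape=#0[#]#101_   (P,#)→(R,0,R)
state=R head=3 tape=#00[#]101_   (R,#)→(R,_,R)
state=R head=4 tape=#00_[1]01_   (R,1)→(S,#,R)
state=S head=5 tape=#00_#[0]1_   (S,0)→(P,1,R)
state=P head=6 tape=#00_#1[1]_   (P,1)→(S,_,L)
state=S head=5 tape=#00_#[1]__   (S,1)→(S,#,R)
state=S head=6 tape=#00_##[_]_   (S,_)→(Q,_,S)
state=Q head=6 tape=#00_##[_]_   (Q,_)→(P,0,R)
state=P head=7 tape=#00_##0[_]
Cell 2 holds 0 when M halts.

0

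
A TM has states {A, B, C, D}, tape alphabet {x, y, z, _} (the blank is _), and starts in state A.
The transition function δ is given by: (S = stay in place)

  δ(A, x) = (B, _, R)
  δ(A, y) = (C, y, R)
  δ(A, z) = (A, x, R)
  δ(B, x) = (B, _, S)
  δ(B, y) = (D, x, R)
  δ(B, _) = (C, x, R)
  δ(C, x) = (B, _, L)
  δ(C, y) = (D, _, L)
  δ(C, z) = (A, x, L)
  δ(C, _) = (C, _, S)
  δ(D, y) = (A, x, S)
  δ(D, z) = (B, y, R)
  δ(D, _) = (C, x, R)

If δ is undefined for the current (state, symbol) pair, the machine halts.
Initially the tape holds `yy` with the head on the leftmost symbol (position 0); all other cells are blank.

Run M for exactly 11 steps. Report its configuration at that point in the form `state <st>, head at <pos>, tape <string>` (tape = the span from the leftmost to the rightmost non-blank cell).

state C, head at 2, tape x

state=A head=0 tape=[y]y_   (A,y)→(C,y,R)
state=C head=1 tape=y[y]_   (C,y)→(D,_,L)
state=D head=0 tape=[y]__   (D,y)→(A,x,S)
state=A head=0 tape=[x]__   (A,x)→(B,_,R)
state=B head=1 tape=_[_]_   (B,_)→(C,x,R)
state=C head=2 tape=_x[_]   (C,_)→(C,_,S)
state=C head=2 tape=_x[_]   (C,_)→(C,_,S)
state=C head=2 tape=_x[_]   (C,_)→(C,_,S)
state=C head=2 tape=_x[_]   (C,_)→(C,_,S)
state=C head=2 tape=_x[_]   (C,_)→(C,_,S)
state=C head=2 tape=_x[_]   (C,_)→(C,_,S)
state=C head=2 tape=_x[_]
After 11 steps: state C, head at 2, tape x.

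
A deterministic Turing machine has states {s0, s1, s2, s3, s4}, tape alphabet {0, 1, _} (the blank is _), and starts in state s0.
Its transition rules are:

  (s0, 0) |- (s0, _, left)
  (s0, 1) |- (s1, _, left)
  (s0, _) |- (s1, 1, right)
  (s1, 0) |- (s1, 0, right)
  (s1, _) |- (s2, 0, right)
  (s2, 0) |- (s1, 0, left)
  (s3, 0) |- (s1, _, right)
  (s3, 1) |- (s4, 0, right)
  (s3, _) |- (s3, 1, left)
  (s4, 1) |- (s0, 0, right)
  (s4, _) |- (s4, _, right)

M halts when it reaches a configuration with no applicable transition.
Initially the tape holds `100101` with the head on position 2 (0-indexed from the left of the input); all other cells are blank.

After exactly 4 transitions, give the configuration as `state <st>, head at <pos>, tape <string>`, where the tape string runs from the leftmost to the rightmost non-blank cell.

state s2, head at 0, tape 0___101

state=s0 head=2 tape=_10[0]101   (s0,0)→(s0,_,left)
state=s0 head=1 tape=_1[0]_101   (s0,0)→(s0,_,left)
state=s0 head=0 tape=_[1]__101   (s0,1)→(s1,_,left)
state=s1 head=-1 tape=[_]___101   (s1,_)→(s2,0,right)
state=s2 head=0 tape=0[_]__101
After 4 steps: state s2, head at 0, tape 0___101.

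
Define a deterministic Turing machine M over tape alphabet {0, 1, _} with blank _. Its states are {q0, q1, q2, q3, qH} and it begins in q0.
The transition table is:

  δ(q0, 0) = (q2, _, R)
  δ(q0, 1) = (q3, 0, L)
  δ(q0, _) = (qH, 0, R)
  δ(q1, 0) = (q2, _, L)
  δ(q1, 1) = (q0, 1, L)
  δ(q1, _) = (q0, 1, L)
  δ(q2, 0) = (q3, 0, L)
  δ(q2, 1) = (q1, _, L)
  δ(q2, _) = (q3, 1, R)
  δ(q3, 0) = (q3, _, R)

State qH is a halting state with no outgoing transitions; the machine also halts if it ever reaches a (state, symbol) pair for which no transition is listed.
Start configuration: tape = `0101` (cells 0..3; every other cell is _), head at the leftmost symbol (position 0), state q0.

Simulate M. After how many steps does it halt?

4

state=q0 head=0 tape=_[0]101   (q0,0)→(q2,_,R)
state=q2 head=1 tape=__[1]01   (q2,1)→(q1,_,L)
state=q1 head=0 tape=_[_]_01   (q1,_)→(q0,1,L)
state=q0 head=-1 tape=[_]1_01   (q0,_)→(qH,0,R)
state=qH head=0 tape=0[1]_01
M halts after 4 transitions.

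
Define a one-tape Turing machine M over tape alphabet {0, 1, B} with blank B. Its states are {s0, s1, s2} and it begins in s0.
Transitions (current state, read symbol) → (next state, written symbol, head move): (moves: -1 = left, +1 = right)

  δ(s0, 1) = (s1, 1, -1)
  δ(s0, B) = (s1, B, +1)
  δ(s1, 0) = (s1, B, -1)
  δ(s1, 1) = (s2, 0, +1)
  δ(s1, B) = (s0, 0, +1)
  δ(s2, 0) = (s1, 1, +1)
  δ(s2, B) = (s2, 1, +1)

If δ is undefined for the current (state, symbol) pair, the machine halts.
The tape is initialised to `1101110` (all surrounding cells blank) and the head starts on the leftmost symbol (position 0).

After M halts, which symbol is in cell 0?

s0 | BB[1]101110   read 1 → write 1, move -1, go to s1
s1 | B[B]1101110   read B → write 0, move +1, go to s0
s0 | B0[1]101110   read 1 → write 1, move -1, go to s1
s1 | B[0]1101110   read 0 → write B, move -1, go to s1
s1 | [B]B1101110   read B → write 0, move +1, go to s0
s0 | 0[B]1101110   read B → write B, move +1, go to s1
s1 | 0B[1]101110   read 1 → write 0, move +1, go to s2
s2 | 0B0[1]01110
Cell 0 holds 0 when M halts.

0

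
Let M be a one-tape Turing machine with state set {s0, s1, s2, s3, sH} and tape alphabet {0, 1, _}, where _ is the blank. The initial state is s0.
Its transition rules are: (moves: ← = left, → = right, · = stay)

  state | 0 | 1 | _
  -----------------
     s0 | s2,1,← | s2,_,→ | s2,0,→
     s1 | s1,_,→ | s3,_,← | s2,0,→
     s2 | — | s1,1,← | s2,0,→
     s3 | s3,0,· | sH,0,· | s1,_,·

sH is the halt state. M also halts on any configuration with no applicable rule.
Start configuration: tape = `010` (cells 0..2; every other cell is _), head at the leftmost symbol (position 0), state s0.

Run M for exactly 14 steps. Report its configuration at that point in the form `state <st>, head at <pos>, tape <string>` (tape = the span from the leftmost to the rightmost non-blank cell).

state s2, head at 2, tape 0000

state=s0 head=0 tape=_[0]10   (s0,0)→(s2,1,←)
state=s2 head=-1 tape=[_]110   (s2,_)→(s2,0,→)
state=s2 head=0 tape=0[1]10   (s2,1)→(s1,1,←)
state=s1 head=-1 tape=[0]110   (s1,0)→(s1,_,→)
state=s1 head=0 tape=_[1]10   (s1,1)→(s3,_,←)
state=s3 head=-1 tape=[_]_10   (s3,_)→(s1,_,·)
state=s1 head=-1 tape=[_]_10   (s1,_)→(s2,0,→)
state=s2 head=0 tape=0[_]10   (s2,_)→(s2,0,→)
state=s2 head=1 tape=00[1]0   (s2,1)→(s1,1,←)
state=s1 head=0 tape=0[0]10   (s1,0)→(s1,_,→)
state=s1 head=1 tape=0_[1]0   (s1,1)→(s3,_,←)
state=s3 head=0 tape=0[_]_0   (s3,_)→(s1,_,·)
state=s1 head=0 tape=0[_]_0   (s1,_)→(s2,0,→)
state=s2 head=1 tape=00[_]0   (s2,_)→(s2,0,→)
state=s2 head=2 tape=000[0]
After 14 steps: state s2, head at 2, tape 0000.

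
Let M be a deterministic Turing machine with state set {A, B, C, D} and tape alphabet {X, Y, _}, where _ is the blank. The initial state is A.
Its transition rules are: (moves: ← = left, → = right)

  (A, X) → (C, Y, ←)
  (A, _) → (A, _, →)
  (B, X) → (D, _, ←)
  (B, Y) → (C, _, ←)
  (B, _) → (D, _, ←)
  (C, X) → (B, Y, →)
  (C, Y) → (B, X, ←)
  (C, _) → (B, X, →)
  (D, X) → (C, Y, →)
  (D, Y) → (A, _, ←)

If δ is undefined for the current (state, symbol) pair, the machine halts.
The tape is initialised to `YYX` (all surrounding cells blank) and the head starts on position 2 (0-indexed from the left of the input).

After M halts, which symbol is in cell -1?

Y

state=A head=2 tape=_YY[X]   (A,X)→(C,Y,←)
state=C head=1 tape=_Y[Y]Y   (C,Y)→(B,X,←)
state=B head=0 tape=_[Y]XY   (B,Y)→(C,_,←)
state=C head=-1 tape=[_]_XY   (C,_)→(B,X,→)
state=B head=0 tape=X[_]XY   (B,_)→(D,_,←)
state=D head=-1 tape=[X]_XY   (D,X)→(C,Y,→)
state=C head=0 tape=Y[_]XY   (C,_)→(B,X,→)
state=B head=1 tape=YX[X]Y   (B,X)→(D,_,←)
state=D head=0 tape=Y[X]_Y   (D,X)→(C,Y,→)
state=C head=1 tape=YY[_]Y   (C,_)→(B,X,→)
state=B head=2 tape=YYX[Y]   (B,Y)→(C,_,←)
state=C head=1 tape=YY[X]_   (C,X)→(B,Y,→)
state=B head=2 tape=YYY[_]   (B,_)→(D,_,←)
state=D head=1 tape=YY[Y]_   (D,Y)→(A,_,←)
state=A head=0 tape=Y[Y]__
Cell -1 holds Y when M halts.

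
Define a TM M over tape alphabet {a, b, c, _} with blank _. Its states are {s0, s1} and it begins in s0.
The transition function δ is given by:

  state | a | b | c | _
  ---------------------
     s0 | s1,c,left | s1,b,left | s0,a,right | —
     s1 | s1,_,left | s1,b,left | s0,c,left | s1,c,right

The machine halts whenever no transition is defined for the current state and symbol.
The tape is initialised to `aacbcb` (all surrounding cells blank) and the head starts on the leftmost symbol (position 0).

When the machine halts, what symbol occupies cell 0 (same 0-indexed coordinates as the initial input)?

s0 | __[a]acbcb   read a → write c, move left, go to s1
s1 | _[_]cacbcb   read _ → write c, move right, go to s1
s1 | _c[c]acbcb   read c → write c, move left, go to s0
s0 | _[c]cacbcb   read c → write a, move right, go to s0
s0 | _a[c]acbcb   read c → write a, move right, go to s0
s0 | _aa[a]cbcb   read a → write c, move left, go to s1
s1 | _a[a]ccbcb   read a → write _, move left, go to s1
s1 | _[a]_ccbcb   read a → write _, move left, go to s1
s1 | [_]__ccbcb   read _ → write c, move right, go to s1
s1 | c[_]_ccbcb   read _ → write c, move right, go to s1
s1 | cc[_]ccbcb   read _ → write c, move right, go to s1
s1 | ccc[c]cbcb   read c → write c, move left, go to s0
s0 | cc[c]ccbcb   read c → write a, move right, go to s0
s0 | cca[c]cbcb   read c → write a, move right, go to s0
s0 | ccaa[c]bcb   read c → write a, move right, go to s0
s0 | ccaaa[b]cb   read b → write b, move left, go to s1
s1 | ccaa[a]bcb   read a → write _, move left, go to s1
s1 | cca[a]_bcb   read a → write _, move left, go to s1
s1 | cc[a]__bcb   read a → write _, move left, go to s1
s1 | c[c]___bcb   read c → write c, move left, go to s0
s0 | [c]c___bcb   read c → write a, move right, go to s0
s0 | a[c]___bcb   read c → write a, move right, go to s0
s0 | aa[_]__bcb
Cell 0 holds _ when M halts.

_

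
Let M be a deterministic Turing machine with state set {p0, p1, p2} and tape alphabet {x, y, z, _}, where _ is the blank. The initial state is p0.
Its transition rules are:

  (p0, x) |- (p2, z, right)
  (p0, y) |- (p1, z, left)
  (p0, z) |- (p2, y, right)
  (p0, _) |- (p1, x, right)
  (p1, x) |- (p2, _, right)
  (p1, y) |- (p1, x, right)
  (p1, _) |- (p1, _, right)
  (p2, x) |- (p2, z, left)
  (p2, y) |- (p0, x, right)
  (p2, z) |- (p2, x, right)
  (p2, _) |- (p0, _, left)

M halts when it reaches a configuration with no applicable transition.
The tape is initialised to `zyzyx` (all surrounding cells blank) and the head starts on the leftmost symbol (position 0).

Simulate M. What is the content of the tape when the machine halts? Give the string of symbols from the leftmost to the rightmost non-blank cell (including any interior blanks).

p0 | [z]yzyx_   read z → write y, move right, go to p2
p2 | y[y]zyx_   read y → write x, move right, go to p0
p0 | yx[z]yx_   read z → write y, move right, go to p2
p2 | yxy[y]x_   read y → write x, move right, go to p0
p0 | yxyx[x]_   read x → write z, move right, go to p2
p2 | yxyxz[_]   read _ → write _, move left, go to p0
p0 | yxyx[z]_   read z → write y, move right, go to p2
p2 | yxyxy[_]   read _ → write _, move left, go to p0
p0 | yxyx[y]_   read y → write z, move left, go to p1
p1 | yxy[x]z_   read x → write _, move right, go to p2
p2 | yxy_[z]_   read z → write x, move right, go to p2
p2 | yxy_x[_]   read _ → write _, move left, go to p0
p0 | yxy_[x]_   read x → write z, move right, go to p2
p2 | yxy_z[_]   read _ → write _, move left, go to p0
p0 | yxy_[z]_   read z → write y, move right, go to p2
p2 | yxy_y[_]   read _ → write _, move left, go to p0
p0 | yxy_[y]_   read y → write z, move left, go to p1
p1 | yxy[_]z_   read _ → write _, move right, go to p1
p1 | yxy_[z]_
The non-blank tape span at halt is yxy_z.

yxy_z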